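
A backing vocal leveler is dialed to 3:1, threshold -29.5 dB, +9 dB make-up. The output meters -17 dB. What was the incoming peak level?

Before make-up, the level was -17 − 9 = -26 dB.
Post-compression overshoot = -26 − (-29.5) = 3.5 dB.
Undo the ratio: input overshoot = 3.5 × 3 = 10.5 dB, giving input = -19 dB.

-19 dB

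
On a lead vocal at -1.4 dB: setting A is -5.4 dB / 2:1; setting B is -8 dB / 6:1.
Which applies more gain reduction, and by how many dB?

A: GR = 4 − 4/2 = 2 dB.
B: GR = 6.6 − 6.6/6 = 5.5 dB.
B reduces 3.5 dB more.

B, by 3.5 dB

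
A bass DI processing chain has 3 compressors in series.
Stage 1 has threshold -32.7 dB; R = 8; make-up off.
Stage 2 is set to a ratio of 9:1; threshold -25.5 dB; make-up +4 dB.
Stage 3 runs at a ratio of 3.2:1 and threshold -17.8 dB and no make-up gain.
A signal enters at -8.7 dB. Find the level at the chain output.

Stage 1: 24 dB above -32.7 dB, reduced 8:1 to 3 dB above → -29.7 dB.
Stage 2: -29.7 dB is at or below the -25.5 dB threshold — no compression; make-up brings it to -25.7 dB.
Stage 3: below threshold (-25.7 ≤ -17.8); passes unchanged; output -25.7 dB.

-25.7 dB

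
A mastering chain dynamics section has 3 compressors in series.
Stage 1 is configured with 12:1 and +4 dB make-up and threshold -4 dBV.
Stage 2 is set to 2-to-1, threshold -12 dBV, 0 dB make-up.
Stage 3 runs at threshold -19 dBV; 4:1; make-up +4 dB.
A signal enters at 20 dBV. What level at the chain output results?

Stage 1: 24 dB above -4 dBV, reduced 12:1 to 2 dB above → -2 dBV; +4 dB make-up → 2 dBV.
Stage 2: overshoot 14 dB → 14/2 = 7 dB → -5 dBV.
Stage 3: -5 dBV is 14 dB over -19 dBV; at 4:1 that becomes 3.5 dB over, giving -15.5 dBV; +4 dB make-up → -11.5 dBV.

-11.5 dBV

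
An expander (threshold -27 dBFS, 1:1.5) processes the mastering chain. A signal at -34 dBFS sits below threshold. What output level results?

The input is 7 dB below the -27 dBFS threshold.
A 1:1.5 expander multiplies undershoot by 1.5: 7 × 1.5 = 10.5 dB below threshold.
Output = -27 − 10.5 = -37.5 dBFS.

-37.5 dBFS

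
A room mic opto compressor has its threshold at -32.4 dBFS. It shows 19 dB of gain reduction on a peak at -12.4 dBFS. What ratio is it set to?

Input overshoot = -12.4 − (-32.4) = 20 dB.
Output overshoot = 20 − 19 = 1 dB.
Ratio = input overshoot / output overshoot = 20 / 1 = 20.

20:1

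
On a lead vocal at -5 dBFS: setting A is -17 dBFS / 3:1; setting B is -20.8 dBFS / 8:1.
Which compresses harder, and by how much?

A: overshoot 12 dB → output overshoot 4 dB → GR 8 dB.
B: overshoot 15.8 dB → output overshoot 1.975 dB → GR 13.825 dB.
Difference: 5.825 dB in favour of B.

B, by 5.825 dB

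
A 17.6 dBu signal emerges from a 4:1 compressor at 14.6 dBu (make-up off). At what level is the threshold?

Gain reduction = 17.6 − 14.6 = 3 dB; output overshoot = GR / (R − 1) = 3 / 3 = 1 dB.
Threshold = output − output overshoot = 14.6 − 1 = 13.6 dBu.

13.6 dBu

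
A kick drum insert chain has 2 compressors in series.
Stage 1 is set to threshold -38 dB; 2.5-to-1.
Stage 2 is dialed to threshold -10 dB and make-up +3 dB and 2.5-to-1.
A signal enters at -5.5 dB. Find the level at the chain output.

-22 dB

Stage 1: overshoot 32.5 dB → 32.5/2.5 = 13 dB → -25 dB.
Stage 2: -25 dB ≤ -10 dB, so stage 2 doesn't engage; make-up brings it to -22 dB.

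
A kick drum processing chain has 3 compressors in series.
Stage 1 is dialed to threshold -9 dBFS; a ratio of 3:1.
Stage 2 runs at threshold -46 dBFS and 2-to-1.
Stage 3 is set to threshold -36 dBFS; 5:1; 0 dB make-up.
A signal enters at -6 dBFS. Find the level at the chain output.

Stage 1: overshoot 3 dB → 3/3 = 1 dB → -8 dBFS.
Stage 2: 38 dB above -46 dBFS, reduced 2:1 to 19 dB above → -27 dBFS.
Stage 3: 9 dB above -36 dBFS, reduced 5:1 to 1.8 dB above → -34.2 dBFS.

-34.2 dBFS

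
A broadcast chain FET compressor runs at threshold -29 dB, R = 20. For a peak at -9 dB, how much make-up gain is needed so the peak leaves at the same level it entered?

Overshoot 20 dB → 20/20 = 1 dB after compression, so the compressed level is -29 + 1 = -28 dB.
Make-up = target − compressed = -9 − (-28) = 19 dB.

19 dB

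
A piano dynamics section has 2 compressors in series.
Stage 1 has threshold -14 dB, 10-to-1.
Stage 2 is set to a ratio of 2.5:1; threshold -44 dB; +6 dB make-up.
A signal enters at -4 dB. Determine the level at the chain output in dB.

Stage 1: -4 dB is 10 dB over -14 dB; at 10:1 that becomes 1 dB over, giving -13 dB.
Stage 2: overshoot 31 dB → 31/2.5 = 12.4 dB → -31.6 dB; +6 dB make-up → -25.6 dB.

-25.6 dB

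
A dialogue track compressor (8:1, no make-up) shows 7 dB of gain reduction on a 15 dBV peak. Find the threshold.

7 dBV

Let T be the threshold. Output overshoot = (input overshoot)/R, so 8 − T = (15 − T)/8.
8·(8 − T) = 15 − T → 7·T = 64 − 15 = 49.
T = 49/7 = 7 dBV.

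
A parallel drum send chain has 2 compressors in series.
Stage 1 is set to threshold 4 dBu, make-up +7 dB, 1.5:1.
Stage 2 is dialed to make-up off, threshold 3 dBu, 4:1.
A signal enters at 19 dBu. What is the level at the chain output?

7.5 dBu

Stage 1: 15 dB above 4 dBu, reduced 1.5:1 to 10 dB above → 14 dBu; +7 dB make-up → 21 dBu.
Stage 2: overshoot 18 dB → 18/4 = 4.5 dB → 7.5 dBu.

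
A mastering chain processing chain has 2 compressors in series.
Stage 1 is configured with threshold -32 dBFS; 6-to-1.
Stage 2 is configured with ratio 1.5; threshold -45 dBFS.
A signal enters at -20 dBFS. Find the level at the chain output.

-35 dBFS

Stage 1: 12 dB above -32 dBFS, reduced 6:1 to 2 dB above → -30 dBFS.
Stage 2: overshoot 15 dB → 15/1.5 = 10 dB → -35 dBFS.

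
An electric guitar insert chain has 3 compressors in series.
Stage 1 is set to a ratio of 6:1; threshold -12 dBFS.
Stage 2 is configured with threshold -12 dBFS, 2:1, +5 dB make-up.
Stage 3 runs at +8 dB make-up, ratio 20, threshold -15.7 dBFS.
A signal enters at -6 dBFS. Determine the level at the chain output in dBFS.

-7.24 dBFS

Stage 1: 6 dB above -12 dBFS, reduced 6:1 to 1 dB above → -11 dBFS.
Stage 2: -11 dBFS is 1 dB over -12 dBFS; at 2:1 that becomes 0.5 dB over, giving -11.5 dBFS; +5 dB make-up → -6.5 dBFS.
Stage 3: -6.5 dBFS is 9.2 dB over -15.7 dBFS; at 20:1 that becomes 0.46 dB over, giving -15.24 dBFS; +8 dB make-up → -7.24 dBFS.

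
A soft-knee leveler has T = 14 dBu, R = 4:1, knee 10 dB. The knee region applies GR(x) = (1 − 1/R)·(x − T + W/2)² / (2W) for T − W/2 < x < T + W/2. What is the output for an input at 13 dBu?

x − T + W/2 = 13 − 14 + 5 = 4.
GR = (1 − 1/4) × 4² / 20 = 0.75 × 16 / 20 = 0.6 dB.
Output = 13 − 0.6 = 12.4 dBu.

12.4 dBu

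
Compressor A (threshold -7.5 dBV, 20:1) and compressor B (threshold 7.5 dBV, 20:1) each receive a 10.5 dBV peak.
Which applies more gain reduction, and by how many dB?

A: GR = 18 − 18/20 = 17.1 dB.
B: GR = 3 − 3/20 = 2.85 dB.
A applies 14.25 dB more gain reduction.

A, by 14.25 dB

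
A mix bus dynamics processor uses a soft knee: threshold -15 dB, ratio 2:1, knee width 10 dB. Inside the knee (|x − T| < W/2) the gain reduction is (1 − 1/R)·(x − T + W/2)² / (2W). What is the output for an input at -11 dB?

-13.025 dB

x − T + W/2 = -11 − (-15) + 5 = 9.
GR = (1 − 1/2) × 9² / 20 = 0.5 × 81 / 20 = 2.025 dB.
Output = -11 − 2.025 = -13.025 dB.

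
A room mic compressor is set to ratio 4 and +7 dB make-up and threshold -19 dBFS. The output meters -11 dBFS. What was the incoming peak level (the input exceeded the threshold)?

-15 dBFS

Before make-up, the level was -11 − 7 = -18 dBFS.
The compressed level sits -18 − (-19) = 1 dB over threshold.
Undo the ratio: input overshoot = 1 × 4 = 4 dB, giving input = -15 dBFS.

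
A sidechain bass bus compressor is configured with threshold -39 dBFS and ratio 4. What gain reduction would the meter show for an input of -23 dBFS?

Overshoot = -23 − (-39) = 16 dB.
After 4:1 compression the overshoot becomes 16/4 = 4 dB.
So the signal is attenuated by 16 − 4 = 12 dB.

12 dB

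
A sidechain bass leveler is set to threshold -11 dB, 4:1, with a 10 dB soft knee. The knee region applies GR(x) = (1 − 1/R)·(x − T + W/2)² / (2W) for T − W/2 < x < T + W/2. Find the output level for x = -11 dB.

-11.9375 dB

x − T + W/2 = -11 − (-11) + 5 = 5.
GR = (1 − 1/4) × 5² / 20 = 0.75 × 25 / 20 = 0.9375 dB.
Output = -11 − 0.9375 = -11.9375 dB.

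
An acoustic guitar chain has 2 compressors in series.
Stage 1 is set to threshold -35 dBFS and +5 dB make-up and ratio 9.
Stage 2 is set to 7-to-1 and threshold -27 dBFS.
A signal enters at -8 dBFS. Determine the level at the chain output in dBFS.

Stage 1: overshoot 27 dB → 27/9 = 3 dB → -32 dBFS; +5 dB make-up → -27 dBFS.
Stage 2: below threshold (-27 ≤ -27); passes unchanged; output -27 dBFS.

-27 dBFS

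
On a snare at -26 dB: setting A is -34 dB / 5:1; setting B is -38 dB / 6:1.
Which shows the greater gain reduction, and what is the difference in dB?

B, by 3.6 dB

A: 8 dB over, compressed to 1.6 dB over, so 6.4 dB of GR.
B: 12 dB over, compressed to 2 dB over, so 10 dB of GR.
B applies 3.6 dB more gain reduction.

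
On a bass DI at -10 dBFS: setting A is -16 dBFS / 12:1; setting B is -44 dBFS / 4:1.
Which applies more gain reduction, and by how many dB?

A: overshoot 6 dB → output overshoot 0.5 dB → GR 5.5 dB.
B: overshoot 34 dB → output overshoot 8.5 dB → GR 25.5 dB.
B reduces 20 dB more.

B, by 20 dB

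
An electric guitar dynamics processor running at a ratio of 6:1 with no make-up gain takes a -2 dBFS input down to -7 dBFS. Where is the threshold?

-8 dBFS

Gain reduction = -2 − (-7) = 5 dB; output overshoot = GR / (R − 1) = 5 / 5 = 1 dB.
Threshold = output − output overshoot = -7 − 1 = -8 dBFS.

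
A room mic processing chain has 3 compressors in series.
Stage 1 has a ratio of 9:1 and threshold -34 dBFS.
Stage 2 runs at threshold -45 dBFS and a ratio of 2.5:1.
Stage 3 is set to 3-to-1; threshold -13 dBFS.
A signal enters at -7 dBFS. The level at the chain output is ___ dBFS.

Stage 1: overshoot 27 dB → 27/9 = 3 dB → -31 dBFS.
Stage 2: overshoot 14 dB → 14/2.5 = 5.6 dB → -39.4 dBFS.
Stage 3: -39.4 dBFS ≤ -13 dBFS, so stage 3 doesn't engage; output -39.4 dBFS.

-39.4 dBFS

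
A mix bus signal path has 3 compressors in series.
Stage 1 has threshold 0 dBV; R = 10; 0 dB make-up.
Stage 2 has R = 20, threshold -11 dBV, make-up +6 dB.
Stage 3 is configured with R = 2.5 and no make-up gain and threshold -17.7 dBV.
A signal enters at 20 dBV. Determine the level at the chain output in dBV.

-12.36 dBV

Stage 1: 20 dB above 0 dBV, reduced 10:1 to 2 dB above → 2 dBV.
Stage 2: 2 dBV is 13 dB over -11 dBV; at 20:1 that becomes 0.65 dB over, giving -10.35 dBV; +6 dB make-up → -4.35 dBV.
Stage 3: -4.35 dBV is 13.35 dB over -17.7 dBV; at 2.5:1 that becomes 5.34 dB over, giving -12.36 dBV.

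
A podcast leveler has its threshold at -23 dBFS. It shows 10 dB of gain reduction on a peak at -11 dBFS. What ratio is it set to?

6:1

Input overshoot = -11 − (-23) = 12 dB.
Output overshoot = 12 − 10 = 2 dB.
Ratio = input overshoot / output overshoot = 12 / 2 = 6.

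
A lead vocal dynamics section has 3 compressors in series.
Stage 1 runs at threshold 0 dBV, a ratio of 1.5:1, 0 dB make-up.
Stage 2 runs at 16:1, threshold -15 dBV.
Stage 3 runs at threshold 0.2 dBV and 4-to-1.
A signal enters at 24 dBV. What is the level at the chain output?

-13.0625 dBV

Stage 1: 24 dBV is 24 dB over 0 dBV; at 1.5:1 that becomes 16 dB over, giving 16 dBV.
Stage 2: 31 dB above -15 dBV, reduced 16:1 to 1.9375 dB above → -13.0625 dBV.
Stage 3: -13.0625 dBV ≤ 0.2 dBV, so stage 3 doesn't engage; output -13.0625 dBV.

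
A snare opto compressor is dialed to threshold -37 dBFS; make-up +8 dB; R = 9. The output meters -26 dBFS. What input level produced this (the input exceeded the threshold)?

-10 dBFS

Stripping the +8 dB make-up gives -34 dBFS at the gain stage.
Post-compression overshoot = -34 − (-37) = 3 dB.
Input overshoot = R × output overshoot = 27 dB → input = -37 + 27 = -10 dBFS.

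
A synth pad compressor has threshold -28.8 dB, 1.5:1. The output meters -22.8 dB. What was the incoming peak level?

-19.8 dB

That's 6 dB above the -28.8 dB threshold.
Input overshoot = R × output overshoot = 9 dB → input = -28.8 + 9 = -19.8 dB.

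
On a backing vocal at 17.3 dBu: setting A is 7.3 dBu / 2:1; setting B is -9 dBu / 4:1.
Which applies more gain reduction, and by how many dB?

A: overshoot 10 dB → output overshoot 5 dB → GR 5 dB.
B: overshoot 26.3 dB → output overshoot 6.575 dB → GR 19.725 dB.
B applies 14.725 dB more gain reduction.

B, by 14.725 dB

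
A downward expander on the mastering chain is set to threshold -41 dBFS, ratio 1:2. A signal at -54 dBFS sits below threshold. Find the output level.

Undershoot = (-41) − (-54) = 13 dB.
At 1:2, that expands to 26 dB under threshold.
Output = -41 − 26 = -67 dBFS.

-67 dBFS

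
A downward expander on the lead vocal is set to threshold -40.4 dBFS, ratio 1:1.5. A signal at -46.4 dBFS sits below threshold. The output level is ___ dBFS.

Undershoot = (-40.4) − (-46.4) = 6 dB.
At 1:1.5, that expands to 9 dB under threshold.
Output = -40.4 − 9 = -49.4 dBFS.

-49.4 dBFS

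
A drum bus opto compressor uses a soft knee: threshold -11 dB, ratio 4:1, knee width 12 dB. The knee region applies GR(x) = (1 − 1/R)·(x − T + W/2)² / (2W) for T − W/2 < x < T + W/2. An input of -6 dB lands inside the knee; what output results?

-9.78125 dB

x − T + W/2 = -6 − (-11) + 6 = 11.
GR = (1 − 1/4) × 11² / 24 = 0.75 × 121 / 24 = 3.78125 dB.
Output = -6 − 3.78125 = -9.78125 dB.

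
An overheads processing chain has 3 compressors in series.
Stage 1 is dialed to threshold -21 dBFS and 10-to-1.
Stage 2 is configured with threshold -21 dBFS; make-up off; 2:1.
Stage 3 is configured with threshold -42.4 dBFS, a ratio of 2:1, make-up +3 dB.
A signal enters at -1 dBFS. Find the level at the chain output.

-28.2 dBFS

Stage 1: -1 dBFS is 20 dB over -21 dBFS; at 10:1 that becomes 2 dB over, giving -19 dBFS.
Stage 2: overshoot 2 dB → 2/2 = 1 dB → -20 dBFS.
Stage 3: 22.4 dB above -42.4 dBFS, reduced 2:1 to 11.2 dB above → -31.2 dBFS; +3 dB make-up → -28.2 dBFS.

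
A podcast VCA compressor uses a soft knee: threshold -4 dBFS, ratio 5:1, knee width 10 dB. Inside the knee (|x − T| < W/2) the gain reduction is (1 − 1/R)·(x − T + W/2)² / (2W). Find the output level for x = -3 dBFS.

x − T + W/2 = -3 − (-4) + 5 = 6.
GR = (1 − 1/5) × 6² / 20 = 0.8 × 36 / 20 = 1.44 dB.
Output = -3 − 1.44 = -4.44 dBFS.

-4.44 dBFS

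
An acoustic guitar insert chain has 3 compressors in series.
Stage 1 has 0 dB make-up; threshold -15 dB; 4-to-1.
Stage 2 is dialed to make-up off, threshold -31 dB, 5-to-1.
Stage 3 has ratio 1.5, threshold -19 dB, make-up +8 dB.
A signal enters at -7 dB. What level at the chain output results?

-19.4 dB

Stage 1: -7 dB is 8 dB over -15 dB; at 4:1 that becomes 2 dB over, giving -13 dB.
Stage 2: 18 dB above -31 dB, reduced 5:1 to 3.6 dB above → -27.4 dB.
Stage 3: -27.4 dB is at or below the -19 dB threshold — no compression; make-up brings it to -19.4 dB.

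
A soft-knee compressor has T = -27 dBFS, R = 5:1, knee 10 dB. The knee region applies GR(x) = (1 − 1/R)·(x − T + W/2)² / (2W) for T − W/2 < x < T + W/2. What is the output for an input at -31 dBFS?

-31.04 dBFS

x − T + W/2 = -31 − (-27) + 5 = 1.
GR = (1 − 1/5) × 1² / 20 = 0.8 × 1 / 20 = 0.04 dB.
Output = -31 − 0.04 = -31.04 dBFS.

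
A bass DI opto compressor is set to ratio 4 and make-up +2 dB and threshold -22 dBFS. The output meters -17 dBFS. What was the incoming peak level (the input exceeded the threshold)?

-10 dBFS

Remove make-up: -17 − 2 = -19 dBFS.
That's 3 dB above the -22 dBFS threshold.
Input overshoot = R × output overshoot = 12 dB → input = -22 + 12 = -10 dBFS.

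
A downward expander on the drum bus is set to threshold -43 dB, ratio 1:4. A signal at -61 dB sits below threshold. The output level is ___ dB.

Undershoot = (-43) − (-61) = 18 dB.
At 1:4, that expands to 72 dB under threshold.
Output = -43 − 72 = -115 dB.

-115 dB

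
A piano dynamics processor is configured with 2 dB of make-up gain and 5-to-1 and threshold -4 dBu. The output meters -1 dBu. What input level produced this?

1 dBu

Remove make-up: -1 − 2 = -3 dBu.
That's 1 dB above the -4 dBu threshold.
Input overshoot = R × output overshoot = 5 dB → input = -4 + 5 = 1 dBu.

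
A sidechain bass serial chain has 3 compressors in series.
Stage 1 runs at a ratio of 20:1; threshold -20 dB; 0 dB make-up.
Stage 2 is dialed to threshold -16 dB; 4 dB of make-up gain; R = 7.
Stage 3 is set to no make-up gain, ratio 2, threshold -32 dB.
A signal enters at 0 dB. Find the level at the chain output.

-23.5 dB

Stage 1: overshoot 20 dB → 20/20 = 1 dB → -19 dB.
Stage 2: -19 dB is at or below the -16 dB threshold — no compression; make-up brings it to -15 dB.
Stage 3: -15 dB is 17 dB over -32 dB; at 2:1 that becomes 8.5 dB over, giving -23.5 dB.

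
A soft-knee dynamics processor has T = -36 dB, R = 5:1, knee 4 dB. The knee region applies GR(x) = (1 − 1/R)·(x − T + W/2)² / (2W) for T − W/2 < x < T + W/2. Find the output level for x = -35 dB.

x − T + W/2 = -35 − (-36) + 2 = 3.
GR = (1 − 1/5) × 3² / 8 = 0.8 × 9 / 8 = 0.9 dB.
Output = -35 − 0.9 = -35.9 dB.

-35.9 dB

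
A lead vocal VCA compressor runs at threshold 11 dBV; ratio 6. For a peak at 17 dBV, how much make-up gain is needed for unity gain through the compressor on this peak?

5 dB

Without make-up, output = threshold + overshoot/6 = 11 + 1 = 12 dBV.
Gap to target: 5 dB.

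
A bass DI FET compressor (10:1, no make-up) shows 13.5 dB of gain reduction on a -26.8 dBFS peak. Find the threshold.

Input is 15 dB above T (since output overshoot × R = input overshoot: (-40.3 − T)·10 = -26.8 − T gives T = -41.8 dBFS).
Check: -41.8 + (-26.8 − (-41.8))/10 = -41.8 + 1.5 = -40.3 dBFS. ✓

-41.8 dBFS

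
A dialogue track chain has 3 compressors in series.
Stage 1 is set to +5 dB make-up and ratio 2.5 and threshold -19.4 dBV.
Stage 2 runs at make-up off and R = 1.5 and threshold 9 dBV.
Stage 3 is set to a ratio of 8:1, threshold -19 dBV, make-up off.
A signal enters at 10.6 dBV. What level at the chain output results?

Stage 1: 30 dB above -19.4 dBV, reduced 2.5:1 to 12 dB above → -7.4 dBV; +5 dB make-up → -2.4 dBV.
Stage 2: below threshold (-2.4 ≤ 9); passes unchanged; output -2.4 dBV.
Stage 3: overshoot 16.6 dB → 16.6/8 = 2.075 dB → -16.925 dBV.

-16.925 dBV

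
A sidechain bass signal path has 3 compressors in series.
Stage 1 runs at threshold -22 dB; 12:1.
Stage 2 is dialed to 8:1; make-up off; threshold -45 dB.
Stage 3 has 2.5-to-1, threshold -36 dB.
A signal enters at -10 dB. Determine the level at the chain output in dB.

Stage 1: overshoot 12 dB → 12/12 = 1 dB → -21 dB.
Stage 2: -21 dB is 24 dB over -45 dB; at 8:1 that becomes 3 dB over, giving -42 dB.
Stage 3: below threshold (-42 ≤ -36); passes unchanged; output -42 dB.

-42 dB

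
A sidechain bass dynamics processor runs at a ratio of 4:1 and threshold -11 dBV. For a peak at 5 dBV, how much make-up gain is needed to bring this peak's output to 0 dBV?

The peak compresses to -11 + 16/4 = -7 dBV.
To reach 0 dBV requires 0 − (-7) = 7 dB of make-up.

7 dB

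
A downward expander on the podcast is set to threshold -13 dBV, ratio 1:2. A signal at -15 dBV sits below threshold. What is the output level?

Below threshold, a 1:2 expander applies gain = (2−1)×(T − x) of attenuation.
(2−1) × 2 = 2 dB, so output = -15 − 2 = -17 dBV.

-17 dBV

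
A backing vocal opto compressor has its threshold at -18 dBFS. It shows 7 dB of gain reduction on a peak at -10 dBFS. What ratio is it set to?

Input overshoot = -10 − (-18) = 8 dB.
Output overshoot = 8 − 7 = 1 dB.
Ratio = input overshoot / output overshoot = 8 / 1 = 8.

8:1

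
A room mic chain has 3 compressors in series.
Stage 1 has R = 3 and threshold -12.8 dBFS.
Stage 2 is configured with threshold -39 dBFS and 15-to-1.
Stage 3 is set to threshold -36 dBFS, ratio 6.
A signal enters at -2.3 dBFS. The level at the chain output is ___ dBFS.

-37.02 dBFS

Stage 1: overshoot 10.5 dB → 10.5/3 = 3.5 dB → -9.3 dBFS.
Stage 2: -9.3 dBFS is 29.7 dB over -39 dBFS; at 15:1 that becomes 1.98 dB over, giving -37.02 dBFS.
Stage 3: -37.02 dBFS is at or below the -36 dBFS threshold — no compression; output -37.02 dBFS.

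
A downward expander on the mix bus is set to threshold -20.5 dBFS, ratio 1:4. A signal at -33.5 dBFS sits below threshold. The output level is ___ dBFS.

The input is 13 dB below the -20.5 dBFS threshold.
A 1:4 expander multiplies undershoot by 4: 13 × 4 = 52 dB below threshold.
Output = -20.5 − 52 = -72.5 dBFS.

-72.5 dBFS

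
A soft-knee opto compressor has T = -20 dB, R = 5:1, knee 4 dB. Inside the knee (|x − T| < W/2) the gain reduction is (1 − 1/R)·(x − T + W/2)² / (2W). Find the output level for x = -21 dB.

-21.1 dB

x − T + W/2 = -21 − (-20) + 2 = 1.
GR = (1 − 1/5) × 1² / 8 = 0.8 × 1 / 8 = 0.1 dB.
Output = -21 − 0.1 = -21.1 dB.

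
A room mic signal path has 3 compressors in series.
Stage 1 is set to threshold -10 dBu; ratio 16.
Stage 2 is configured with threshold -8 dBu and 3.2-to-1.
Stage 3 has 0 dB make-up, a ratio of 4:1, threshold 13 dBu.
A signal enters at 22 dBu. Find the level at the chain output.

-8 dBu

Stage 1: overshoot 32 dB → 32/16 = 2 dB → -8 dBu.
Stage 2: below threshold (-8 ≤ -8); passes unchanged; output -8 dBu.
Stage 3: -8 dBu is at or below the 13 dBu threshold — no compression; output -8 dBu.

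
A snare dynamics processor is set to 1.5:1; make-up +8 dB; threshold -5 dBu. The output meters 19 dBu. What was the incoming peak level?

19 dBu

Before make-up, the level was 19 − 8 = 11 dBu.
The compressed level sits 11 − (-5) = 16 dB over threshold.
Before 1.5:1 compression the overshoot was 16 × 1.5 = 24 dB, so input = -5 + 24 = 19 dBu.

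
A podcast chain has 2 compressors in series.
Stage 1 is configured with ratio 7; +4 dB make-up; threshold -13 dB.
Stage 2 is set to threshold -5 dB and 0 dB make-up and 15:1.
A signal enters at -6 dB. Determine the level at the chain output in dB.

-8 dB

Stage 1: overshoot 7 dB → 7/7 = 1 dB → -12 dB; +4 dB make-up → -8 dB.
Stage 2: -8 dB ≤ -5 dB, so stage 2 doesn't engage; output -8 dB.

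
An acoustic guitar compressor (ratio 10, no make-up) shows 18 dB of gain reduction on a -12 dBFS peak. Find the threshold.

Let T be the threshold. Output overshoot = (input overshoot)/R, so -30 − T = (-12 − T)/10.
10·(-30 − T) = -12 − T → 9·T = -300 − (-12) = -288.
T = -288/9 = -32 dBFS.

-32 dBFS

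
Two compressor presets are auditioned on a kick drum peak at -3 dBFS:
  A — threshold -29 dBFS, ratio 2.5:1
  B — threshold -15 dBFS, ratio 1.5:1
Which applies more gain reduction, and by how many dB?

A: GR = 26 − 26/2.5 = 15.6 dB.
B: GR = 12 − 12/1.5 = 4 dB.
A applies 11.6 dB more gain reduction.

A, by 11.6 dB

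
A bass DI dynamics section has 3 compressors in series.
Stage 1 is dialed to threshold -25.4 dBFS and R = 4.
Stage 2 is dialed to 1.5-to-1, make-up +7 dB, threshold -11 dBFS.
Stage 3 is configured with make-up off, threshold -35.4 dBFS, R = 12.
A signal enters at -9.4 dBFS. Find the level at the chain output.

-33.65 dBFS

Stage 1: overshoot 16 dB → 16/4 = 4 dB → -21.4 dBFS.
Stage 2: below threshold (-21.4 ≤ -11); passes unchanged; make-up brings it to -14.4 dBFS.
Stage 3: overshoot 21 dB → 21/12 = 1.75 dB → -33.65 dBFS.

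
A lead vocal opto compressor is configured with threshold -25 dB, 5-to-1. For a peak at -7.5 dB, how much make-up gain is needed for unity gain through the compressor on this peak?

14 dB

The peak compresses to -25 + 17.5/5 = -21.5 dB.
To reach -7.5 dB requires -7.5 − (-21.5) = 14 dB of make-up.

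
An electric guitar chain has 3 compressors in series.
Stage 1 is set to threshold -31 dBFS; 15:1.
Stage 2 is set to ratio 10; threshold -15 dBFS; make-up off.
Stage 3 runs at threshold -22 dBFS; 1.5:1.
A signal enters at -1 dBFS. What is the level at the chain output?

-29 dBFS

Stage 1: 30 dB above -31 dBFS, reduced 15:1 to 2 dB above → -29 dBFS.
Stage 2: -29 dBFS is at or below the -15 dBFS threshold — no compression; output -29 dBFS.
Stage 3: -29 dBFS is at or below the -22 dBFS threshold — no compression; output -29 dBFS.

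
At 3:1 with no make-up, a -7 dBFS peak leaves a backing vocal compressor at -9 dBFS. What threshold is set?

Let T be the threshold. Output overshoot = (input overshoot)/R, so -9 − T = (-7 − T)/3.
3·(-9 − T) = -7 − T → 2·T = -27 − (-7) = -20.
T = -20/2 = -10 dBFS.

-10 dBFS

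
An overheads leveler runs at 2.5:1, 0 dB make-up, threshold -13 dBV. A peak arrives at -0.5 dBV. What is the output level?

-8 dBV

The input is 12.5 dB above the -13 dBV threshold.
At 2.5:1 the overshoot is divided by 2.5, leaving 5 dB above threshold.
Output = -13 + 5 = -8 dBV.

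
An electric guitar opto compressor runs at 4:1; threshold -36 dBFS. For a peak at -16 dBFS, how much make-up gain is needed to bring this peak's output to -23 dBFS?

The peak compresses to -36 + 20/4 = -31 dBFS.
To reach -23 dBFS requires -23 − (-31) = 8 dB of make-up.

8 dB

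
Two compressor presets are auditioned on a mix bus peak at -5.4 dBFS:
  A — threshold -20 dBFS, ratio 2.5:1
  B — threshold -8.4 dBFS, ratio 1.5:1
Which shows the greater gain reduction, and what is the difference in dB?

A, by 7.76 dB

A: GR = 14.6 − 14.6/2.5 = 8.76 dB.
B: GR = 3 − 3/1.5 = 1 dB.
A applies 7.76 dB more gain reduction.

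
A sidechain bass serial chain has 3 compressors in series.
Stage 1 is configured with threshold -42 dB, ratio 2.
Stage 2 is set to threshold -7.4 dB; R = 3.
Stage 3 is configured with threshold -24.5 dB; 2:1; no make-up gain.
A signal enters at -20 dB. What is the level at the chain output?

Stage 1: -20 dB is 22 dB over -42 dB; at 2:1 that becomes 11 dB over, giving -31 dB.
Stage 2: -31 dB ≤ -7.4 dB, so stage 2 doesn't engage; output -31 dB.
Stage 3: below threshold (-31 ≤ -24.5); passes unchanged; output -31 dB.

-31 dB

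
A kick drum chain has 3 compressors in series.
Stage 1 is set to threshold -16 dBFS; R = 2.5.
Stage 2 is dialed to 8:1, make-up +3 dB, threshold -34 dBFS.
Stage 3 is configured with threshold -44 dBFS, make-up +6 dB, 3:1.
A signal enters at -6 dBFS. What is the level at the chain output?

-32.75 dBFS

Stage 1: 10 dB above -16 dBFS, reduced 2.5:1 to 4 dB above → -12 dBFS.
Stage 2: -12 dBFS is 22 dB over -34 dBFS; at 8:1 that becomes 2.75 dB over, giving -31.25 dBFS; +3 dB make-up → -28.25 dBFS.
Stage 3: overshoot 15.75 dB → 15.75/3 = 5.25 dB → -38.75 dBFS; +6 dB make-up → -32.75 dBFS.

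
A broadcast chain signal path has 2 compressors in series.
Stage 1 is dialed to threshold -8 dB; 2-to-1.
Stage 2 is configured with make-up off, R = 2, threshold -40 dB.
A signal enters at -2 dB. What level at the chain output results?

-22.5 dB

Stage 1: 6 dB above -8 dB, reduced 2:1 to 3 dB above → -5 dB.
Stage 2: -5 dB is 35 dB over -40 dB; at 2:1 that becomes 17.5 dB over, giving -22.5 dB.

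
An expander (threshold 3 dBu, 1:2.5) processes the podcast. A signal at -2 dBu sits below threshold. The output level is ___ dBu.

-9.5 dBu

Undershoot = 3 − (-2) = 5 dB.
At 1:2.5, that expands to 12.5 dB under threshold.
Output = 3 − 12.5 = -9.5 dBu.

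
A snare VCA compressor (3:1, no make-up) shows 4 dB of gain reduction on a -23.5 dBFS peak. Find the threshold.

-29.5 dBFS

Let T be the threshold. Output overshoot = (input overshoot)/R, so -27.5 − T = (-23.5 − T)/3.
3·(-27.5 − T) = -23.5 − T → 2·T = -82.5 − (-23.5) = -59.
T = -59/2 = -29.5 dBFS.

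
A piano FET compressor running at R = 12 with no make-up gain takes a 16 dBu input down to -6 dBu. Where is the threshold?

Gain reduction = 16 − (-6) = 22 dB; output overshoot = GR / (R − 1) = 22 / 11 = 2 dB.
Threshold = output − output overshoot = -6 − 2 = -8 dBu.

-8 dBu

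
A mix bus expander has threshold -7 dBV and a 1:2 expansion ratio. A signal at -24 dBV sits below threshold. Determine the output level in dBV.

-41 dBV

The input is 17 dB below the -7 dBV threshold.
A 1:2 expander multiplies undershoot by 2: 17 × 2 = 34 dB below threshold.
Output = -7 − 34 = -41 dBV.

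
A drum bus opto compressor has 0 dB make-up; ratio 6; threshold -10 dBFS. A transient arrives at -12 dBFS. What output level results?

-12 dBFS

-12 dBFS is 2 dB below the -10 dBFS threshold, so no gain reduction is applied.
Output = input = -12 dBFS.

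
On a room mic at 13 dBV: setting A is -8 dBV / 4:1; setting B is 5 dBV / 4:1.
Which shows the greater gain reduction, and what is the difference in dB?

A: overshoot 21 dB → output overshoot 5.25 dB → GR 15.75 dB.
B: overshoot 8 dB → output overshoot 2 dB → GR 6 dB.
Difference: 9.75 dB in favour of A.

A, by 9.75 dB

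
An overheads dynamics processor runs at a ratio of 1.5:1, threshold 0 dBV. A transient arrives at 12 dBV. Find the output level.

The input is 12 dB above the 0 dBV threshold.
The 12 dB excess becomes 8 dB after 1.5:1 reduction.
That puts the output at 8 dBV.

8 dBV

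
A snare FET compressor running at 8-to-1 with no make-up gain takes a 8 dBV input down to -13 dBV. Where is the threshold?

Let T be the threshold. Output overshoot = (input overshoot)/R, so -13 − T = (8 − T)/8.
8·(-13 − T) = 8 − T → 7·T = -104 − 8 = -112.
T = -112/7 = -16 dBV.

-16 dBV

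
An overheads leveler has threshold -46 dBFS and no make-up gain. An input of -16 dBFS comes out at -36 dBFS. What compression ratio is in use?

3:1

Input overshoot = -16 − (-46) = 30 dB; output overshoot = -36 − (-46) = 10 dB.
Ratio = 30 / 10 = 3.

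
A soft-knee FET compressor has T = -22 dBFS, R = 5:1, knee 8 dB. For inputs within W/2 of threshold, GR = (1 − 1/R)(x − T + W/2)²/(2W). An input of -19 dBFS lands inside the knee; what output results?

-21.45 dBFS

x − T + W/2 = -19 − (-22) + 4 = 7.
GR = (1 − 1/5) × 7² / 16 = 0.8 × 49 / 16 = 2.45 dB.
Output = -19 − 2.45 = -21.45 dBFS.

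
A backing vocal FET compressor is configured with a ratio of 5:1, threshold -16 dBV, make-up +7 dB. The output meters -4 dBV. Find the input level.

9 dBV

Before make-up, the level was -4 − 7 = -11 dBV.
That's 5 dB above the -16 dBV threshold.
Before 5:1 compression the overshoot was 5 × 5 = 25 dB, so input = -16 + 25 = 9 dBV.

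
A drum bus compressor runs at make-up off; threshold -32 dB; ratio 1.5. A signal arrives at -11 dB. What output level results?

-18 dB

The input is 21 dB above the -32 dB threshold.
1.5:1 compression reduces that to 21/1.5 = 14 dB over.
Output = -32 + 14 = -18 dB.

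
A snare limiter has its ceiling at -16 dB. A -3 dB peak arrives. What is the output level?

-16 dB

A brickwall limiter is an ∞:1 compressor: any input above the ceiling is clamped to -16 dB.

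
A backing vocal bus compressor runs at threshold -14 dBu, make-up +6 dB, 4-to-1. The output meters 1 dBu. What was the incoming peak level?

22 dBu

Remove make-up: 1 − 6 = -5 dBu.
The compressed level sits -5 − (-14) = 9 dB over threshold.
Input overshoot = R × output overshoot = 36 dB → input = -14 + 36 = 22 dBu.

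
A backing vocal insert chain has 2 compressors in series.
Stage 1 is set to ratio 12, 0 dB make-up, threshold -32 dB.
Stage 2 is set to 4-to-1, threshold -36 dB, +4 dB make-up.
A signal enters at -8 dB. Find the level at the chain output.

-30.5 dB

Stage 1: -8 dB is 24 dB over -32 dB; at 12:1 that becomes 2 dB over, giving -30 dB.
Stage 2: overshoot 6 dB → 6/4 = 1.5 dB → -34.5 dB; +4 dB make-up → -30.5 dB.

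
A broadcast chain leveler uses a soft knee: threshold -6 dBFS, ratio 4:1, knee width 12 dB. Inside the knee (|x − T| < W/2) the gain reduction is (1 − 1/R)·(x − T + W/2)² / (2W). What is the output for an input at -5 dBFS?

-6.53125 dBFS

x − T + W/2 = -5 − (-6) + 6 = 7.
GR = (1 − 1/4) × 7² / 24 = 0.75 × 49 / 24 = 1.53125 dB.
Output = -5 − 1.53125 = -6.53125 dBFS.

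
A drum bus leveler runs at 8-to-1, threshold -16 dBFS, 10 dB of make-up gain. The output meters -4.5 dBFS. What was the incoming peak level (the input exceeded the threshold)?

-4 dBFS

Remove make-up: -4.5 − 10 = -14.5 dBFS.
Post-compression overshoot = -14.5 − (-16) = 1.5 dB.
Undo the ratio: input overshoot = 1.5 × 8 = 12 dB, giving input = -4 dBFS.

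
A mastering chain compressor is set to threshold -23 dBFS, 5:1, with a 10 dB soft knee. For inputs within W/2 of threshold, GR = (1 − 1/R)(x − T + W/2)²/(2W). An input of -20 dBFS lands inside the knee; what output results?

x − T + W/2 = -20 − (-23) + 5 = 8.
GR = (1 − 1/5) × 8² / 20 = 0.8 × 64 / 20 = 2.56 dB.
Output = -20 − 2.56 = -22.56 dBFS.

-22.56 dBFS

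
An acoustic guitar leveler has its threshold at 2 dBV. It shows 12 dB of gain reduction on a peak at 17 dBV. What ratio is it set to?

5:1

Input overshoot = 17 − 2 = 15 dB.
Output overshoot = 15 − 12 = 3 dB.
Ratio = input overshoot / output overshoot = 15 / 3 = 5.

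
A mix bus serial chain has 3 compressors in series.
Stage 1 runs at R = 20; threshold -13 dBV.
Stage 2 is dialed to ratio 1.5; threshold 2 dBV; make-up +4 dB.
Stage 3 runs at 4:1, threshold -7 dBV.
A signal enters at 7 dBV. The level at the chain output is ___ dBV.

-8 dBV

Stage 1: 20 dB above -13 dBV, reduced 20:1 to 1 dB above → -12 dBV.
Stage 2: -12 dBV ≤ 2 dBV, so stage 2 doesn't engage; make-up brings it to -8 dBV.
Stage 3: below threshold (-8 ≤ -7); passes unchanged; output -8 dBV.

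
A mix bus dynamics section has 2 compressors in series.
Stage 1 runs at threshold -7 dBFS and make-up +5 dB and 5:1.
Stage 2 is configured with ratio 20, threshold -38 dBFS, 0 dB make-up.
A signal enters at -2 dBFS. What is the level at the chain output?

-36.15 dBFS

Stage 1: -2 dBFS is 5 dB over -7 dBFS; at 5:1 that becomes 1 dB over, giving -6 dBFS; +5 dB make-up → -1 dBFS.
Stage 2: -1 dBFS is 37 dB over -38 dBFS; at 20:1 that becomes 1.85 dB over, giving -36.15 dBFS.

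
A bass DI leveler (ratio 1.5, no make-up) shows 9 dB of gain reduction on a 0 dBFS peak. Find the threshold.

-27 dBFS

Input is 27 dB above T (since output overshoot × R = input overshoot: (-9 − T)·1.5 = 0 − T gives T = -27 dBFS).
Check: -27 + (0 − (-27))/1.5 = -27 + 18 = -9 dBFS. ✓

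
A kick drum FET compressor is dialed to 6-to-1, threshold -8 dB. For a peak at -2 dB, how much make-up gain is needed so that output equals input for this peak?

The peak compresses to -8 + 6/6 = -7 dB.
To reach -2 dB requires -2 − (-7) = 5 dB of make-up.

5 dB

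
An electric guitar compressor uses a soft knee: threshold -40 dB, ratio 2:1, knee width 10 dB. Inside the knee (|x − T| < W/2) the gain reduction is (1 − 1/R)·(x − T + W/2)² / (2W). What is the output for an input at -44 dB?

-44.025 dB

x − T + W/2 = -44 − (-40) + 5 = 1.
GR = (1 − 1/2) × 1² / 20 = 0.5 × 1 / 20 = 0.025 dB.
Output = -44 − 0.025 = -44.025 dB.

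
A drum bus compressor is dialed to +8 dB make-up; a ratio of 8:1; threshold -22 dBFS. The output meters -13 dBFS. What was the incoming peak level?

-14 dBFS

Before make-up, the level was -13 − 8 = -21 dBFS.
Post-compression overshoot = -21 − (-22) = 1 dB.
Undo the ratio: input overshoot = 1 × 8 = 8 dB, giving input = -14 dBFS.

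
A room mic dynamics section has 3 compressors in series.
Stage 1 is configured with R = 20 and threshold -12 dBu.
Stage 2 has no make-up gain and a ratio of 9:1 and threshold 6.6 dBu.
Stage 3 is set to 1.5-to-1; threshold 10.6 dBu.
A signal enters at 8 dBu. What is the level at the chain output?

Stage 1: 20 dB above -12 dBu, reduced 20:1 to 1 dB above → -11 dBu.
Stage 2: -11 dBu is at or below the 6.6 dBu threshold — no compression; output -11 dBu.
Stage 3: below threshold (-11 ≤ 10.6); passes unchanged; output -11 dBu.

-11 dBu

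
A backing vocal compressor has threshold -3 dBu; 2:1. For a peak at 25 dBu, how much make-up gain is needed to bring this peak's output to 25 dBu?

14 dB

Overshoot 28 dB → 28/2 = 14 dB after compression, so the compressed level is -3 + 14 = 11 dBu.
Make-up = target − compressed = 25 − 11 = 14 dB.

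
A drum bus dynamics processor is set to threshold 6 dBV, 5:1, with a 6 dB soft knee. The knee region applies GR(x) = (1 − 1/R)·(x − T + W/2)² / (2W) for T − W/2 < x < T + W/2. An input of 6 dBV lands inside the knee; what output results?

5.4 dBV

x − T + W/2 = 6 − 6 + 3 = 3.
GR = (1 − 1/5) × 3² / 12 = 0.8 × 9 / 12 = 0.6 dB.
Output = 6 − 0.6 = 5.4 dBV.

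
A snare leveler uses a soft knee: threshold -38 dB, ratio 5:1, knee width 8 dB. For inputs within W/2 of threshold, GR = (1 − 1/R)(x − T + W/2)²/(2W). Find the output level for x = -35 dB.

x − T + W/2 = -35 − (-38) + 4 = 7.
GR = (1 − 1/5) × 7² / 16 = 0.8 × 49 / 16 = 2.45 dB.
Output = -35 − 2.45 = -37.45 dB.

-37.45 dB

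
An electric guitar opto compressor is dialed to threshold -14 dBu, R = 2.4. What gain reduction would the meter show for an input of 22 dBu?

21 dB

Overshoot = 22 − (-14) = 36 dB.
A 2.4:1 ratio leaves 15 dB of that excess.
So the signal is attenuated by 36 − 15 = 21 dB.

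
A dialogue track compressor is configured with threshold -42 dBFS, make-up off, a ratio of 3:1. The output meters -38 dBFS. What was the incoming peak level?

That's 4 dB above the -42 dBFS threshold.
Undo the ratio: input overshoot = 4 × 3 = 12 dB, giving input = -30 dBFS.

-30 dBFS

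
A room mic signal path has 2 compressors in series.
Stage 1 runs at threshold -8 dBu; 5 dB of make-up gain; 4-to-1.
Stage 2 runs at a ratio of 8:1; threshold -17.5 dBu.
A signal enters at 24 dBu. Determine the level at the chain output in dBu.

-14.6875 dBu

Stage 1: 24 dBu is 32 dB over -8 dBu; at 4:1 that becomes 8 dB over, giving 0 dBu; +5 dB make-up → 5 dBu.
Stage 2: 5 dBu is 22.5 dB over -17.5 dBu; at 8:1 that becomes 2.8125 dB over, giving -14.6875 dBu.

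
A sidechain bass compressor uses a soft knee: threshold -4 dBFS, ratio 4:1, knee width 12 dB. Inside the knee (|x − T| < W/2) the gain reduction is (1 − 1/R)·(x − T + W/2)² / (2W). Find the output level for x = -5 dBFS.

x − T + W/2 = -5 − (-4) + 6 = 5.
GR = (1 − 1/4) × 5² / 24 = 0.75 × 25 / 24 = 0.78125 dB.
Output = -5 − 0.78125 = -5.78125 dBFS.

-5.78125 dBFS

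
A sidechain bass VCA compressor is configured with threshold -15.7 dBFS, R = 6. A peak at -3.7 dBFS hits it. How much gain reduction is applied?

10 dB

Overshoot = -3.7 − (-15.7) = 12 dB.
At 6:1, output sits 12/6 = 2 dB above threshold.
GR = overshoot in − overshoot out = 12 − 2 = 10 dB.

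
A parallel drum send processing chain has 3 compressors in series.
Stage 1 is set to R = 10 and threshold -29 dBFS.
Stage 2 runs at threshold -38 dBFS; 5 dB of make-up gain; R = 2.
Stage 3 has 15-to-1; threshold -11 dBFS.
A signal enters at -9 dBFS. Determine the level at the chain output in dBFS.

Stage 1: -9 dBFS is 20 dB over -29 dBFS; at 10:1 that becomes 2 dB over, giving -27 dBFS.
Stage 2: -27 dBFS is 11 dB over -38 dBFS; at 2:1 that becomes 5.5 dB over, giving -32.5 dBFS; +5 dB make-up → -27.5 dBFS.
Stage 3: -27.5 dBFS ≤ -11 dBFS, so stage 3 doesn't engage; output -27.5 dBFS.

-27.5 dBFS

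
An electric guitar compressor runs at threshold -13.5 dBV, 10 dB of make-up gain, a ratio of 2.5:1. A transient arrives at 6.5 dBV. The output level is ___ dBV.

6.5 dBV sits 20 dB over threshold.
2.5:1 compression reduces that to 20/2.5 = 8 dB over.
That puts the output at -5.5 dBV; make-up adds 10 dB, giving 4.5 dBV.

4.5 dBV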